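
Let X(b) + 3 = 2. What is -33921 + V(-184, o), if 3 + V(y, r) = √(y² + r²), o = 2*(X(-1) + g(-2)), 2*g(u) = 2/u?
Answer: -33924 + √33865 ≈ -33740.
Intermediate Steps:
g(u) = 1/u (g(u) = (2/u)/2 = 1/u)
X(b) = -1 (X(b) = -3 + 2 = -1)
o = -3 (o = 2*(-1 + 1/(-2)) = 2*(-1 - ½) = 2*(-3/2) = -3)
V(y, r) = -3 + √(r² + y²) (V(y, r) = -3 + √(y² + r²) = -3 + √(r² + y²))
-33921 + V(-184, o) = -33921 + (-3 + √((-3)² + (-184)²)) = -33921 + (-3 + √(9 + 33856)) = -33921 + (-3 + √33865) = -33924 + √33865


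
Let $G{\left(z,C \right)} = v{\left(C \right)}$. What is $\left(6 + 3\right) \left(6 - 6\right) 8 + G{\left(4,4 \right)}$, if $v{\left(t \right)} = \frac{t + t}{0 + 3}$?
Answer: $\frac{8}{3} \approx 2.6667$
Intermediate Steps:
$v{\left(t \right)} = \frac{2 t}{3}$
$G{\left(z,C \right)} = \frac{2 C}{3}$
$\left(6 + 3\right) \left(6 - 6\right) 8 + G{\left(4,4 \right)} = \left(6 + 3\right) \left(6 - 6\right) 8 + \frac{2}{3} \cdot 4 = 9 \cdot 0 \cdot 8 + \frac{8}{3} = 0 \cdot 8 + \frac{8}{3} = 0 + \frac{8}{3} = \frac{8}{3}$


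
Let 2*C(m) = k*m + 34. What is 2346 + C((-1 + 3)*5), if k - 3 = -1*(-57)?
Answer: 2663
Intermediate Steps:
k = 60 (k = 3 - 1*(-57) = 3 + 57 = 60)
C(m) = 17 + 30*m (C(m) = (60*m + 34)/2 = (34 + 60*m)/2 = 17 + 30*m)
2346 + C((-1 + 3)*5) = 2346 + (17 + 30*((-1 + 3)*5)) = 2346 + (17 + 30*(2*5)) = 2346 + (17 + 30*10) = 2346 + (17 + 300) = 2346 + 317 = 2663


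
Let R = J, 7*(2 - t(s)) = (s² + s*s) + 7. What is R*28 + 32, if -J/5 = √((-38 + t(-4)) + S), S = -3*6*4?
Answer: 32 - 20*I*√5565 ≈ 32.0 - 1492.0*I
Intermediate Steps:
t(s) = 1 - 2*s²/7 (t(s) = 2 - ((s² + s*s) + 7)/7 = 2 - ((s² + s²) + 7)/7 = 2 - (2*s² + 7)/7 = 2 - (7 + 2*s²)/7 = 2 + (-1 - 2*s²/7) = 1 - 2*s²/7)
S = -72 (S = -18*4 = -72)
J = -5*I*√5565/7 (J = -5*√((-38 + (1 - 2/7*(-4)²)) - 72) = -5*√((-38 + (1 - 2/7*16)) - 72) = -5*√((-38 + (1 - 32/7)) - 72) = -5*√((-38 - 25/7) - 72) = -5*√(-291/7 - 72) = -5*I*√5565/7 ≈ -53.285*I)
R = -5*I*√5565/7 ≈ -53.285*I
R*28 + 32 = -5*I*√5565/7*28 + 32 = -20*I*√5565 + 32 = 32 - 20*I*√5565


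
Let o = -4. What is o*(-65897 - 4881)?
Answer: 283112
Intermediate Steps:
o*(-65897 - 4881) = -4*(-65897 - 4881) = -4*(-70778) = 283112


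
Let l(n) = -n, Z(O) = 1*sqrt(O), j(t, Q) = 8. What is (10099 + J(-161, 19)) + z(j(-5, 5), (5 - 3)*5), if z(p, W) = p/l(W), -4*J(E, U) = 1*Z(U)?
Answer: 50491/5 - sqrt(19)/4 ≈ 10097.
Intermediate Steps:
Z(O) = sqrt(O)
J(E, U) = -sqrt(U)/4
z(p, W) = -p/W (z(p, W) = p/((-W)) = p*(-1/W) = -p/W)
(10099 + J(-161, 19)) + z(j(-5, 5), (5 - 3)*5) = (10099 - sqrt(19)/4) - 1*8/(5 - 3)*5 = (10099 - sqrt(19)/4) - 1*8/2*5 = (10099 - sqrt(19)/4) - 1*8/10 = (10099 - sqrt(19)/4) - 1*8*1/10 = (10099 - sqrt(19)/4) - 4/5 = 50491/5 - sqrt(19)/4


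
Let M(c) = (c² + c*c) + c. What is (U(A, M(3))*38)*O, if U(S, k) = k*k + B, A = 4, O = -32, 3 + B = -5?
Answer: -526528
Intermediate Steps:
B = -8 (B = -3 - 5 = -8)
M(c) = c + 2*c² (M(c) = (c² + c²) + c = 2*c² + c = c + 2*c²)
U(S, k) = -8 + k² (U(S, k) = k*k - 8 = k² - 8 = -8 + k²)
(U(A, M(3))*38)*O = ((-8 + (3*(1 + 2*3))²)*38)*(-32) = ((-8 + (3*(1 + 6))²)*38)*(-32) = ((-8 + (3*7)²)*38)*(-32) = ((-8 + 21²)*38)*(-32) = ((-8 + 441)*38)*(-32) = (433*38)*(-32) = 16454*(-32) = -526528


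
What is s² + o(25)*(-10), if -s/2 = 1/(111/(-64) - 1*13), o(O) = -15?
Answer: 133403734/889249 ≈ 150.02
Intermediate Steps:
s = 128/943 (s = -2/(111/(-64) - 1*13) = -2/(111*(-1/64) - 13) = -2/(-111/64 - 13) = -2/(-943/64) = -2*(-64/943) = 128/943 ≈ 0.13574)
s² + o(25)*(-10) = (128/943)² - 15*(-10) = 16384/889249 + 150 = 133403734/889249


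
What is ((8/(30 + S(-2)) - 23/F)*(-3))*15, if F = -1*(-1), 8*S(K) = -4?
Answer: 60345/59 ≈ 1022.8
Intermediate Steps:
S(K) = -1/2 (S(K) = (1/8)*(-4) = -1/2)
F = 1
((8/(30 + S(-2)) - 23/F)*(-3))*15 = ((8/(30 - 1/2) - 23/1)*(-3))*15 = ((8/(59/2) - 23*1)*(-3))*15 = ((8*(2/59) - 23)*(-3))*15 = ((16/59 - 23)*(-3))*15 = -1341/59*(-3)*15 = (4023/59)*15 = 60345/59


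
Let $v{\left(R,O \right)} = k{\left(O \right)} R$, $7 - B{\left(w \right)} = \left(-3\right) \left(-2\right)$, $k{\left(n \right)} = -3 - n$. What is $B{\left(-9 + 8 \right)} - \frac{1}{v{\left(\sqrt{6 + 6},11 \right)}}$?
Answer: $1 + \frac{\sqrt{3}}{84} \approx 1.0206$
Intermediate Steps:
$B{\left(w \right)} = 1$ ($B{\left(w \right)} = 7 - \left(-3\right) \left(-2\right) = 7 - 6 = 1$)
$v{\left(R,O \right)} = R \left(-3 - O\right)$ ($v{\left(R,O \right)} = \left(-3 - O\right) R = R \left(-3 - O\right)$)
$B{\left(-9 + 8 \right)} - \frac{1}{v{\left(\sqrt{6 + 6},11 \right)}} = 1 - \frac{1}{\left(-1\right) \sqrt{6 + 6} \left(3 + 11\right)} = 1 - \frac{1}{\left(-1\right) \sqrt{12} \cdot 14} = 1 - \frac{1}{\left(-1\right) 2 \sqrt{3} \cdot 14} = 1 - \frac{1}{\left(-28\right) \sqrt{3}} = 1 - - \frac{\sqrt{3}}{84} = 1 + \frac{\sqrt{3}}{84}$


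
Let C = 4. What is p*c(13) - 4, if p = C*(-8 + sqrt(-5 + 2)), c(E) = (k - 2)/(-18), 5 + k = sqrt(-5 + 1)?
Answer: -148/9 + 32*I/9 + 2*sqrt(3)*(2 + 7*I)/9 ≈ -15.675 + 6.2499*I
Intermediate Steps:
k = -5 + 2*I (k = -5 + sqrt(-5 + 1) = -5 + sqrt(-4) = -5 + 2*I ≈ -5.0 + 2.0*I)
c(E) = 7/18 - I/9 (c(E) = ((-5 + 2*I) - 2)/(-18) = (-7 + 2*I)*(-1/18) = 7/18 - I/9)
p = -32 + 4*I*sqrt(3) (p = 4*(-8 + sqrt(-5 + 2)) = 4*(-8 + sqrt(-3)) = 4*(-8 + I*sqrt(3)) = -32 + 4*I*sqrt(3) ≈ -32.0 + 6.9282*I)
p*c(13) - 4 = (-32 + 4*I*sqrt(3))*(7/18 - I/9) - 4 = -4 + (-32 + 4*I*sqrt(3))*(7/18 - I/9)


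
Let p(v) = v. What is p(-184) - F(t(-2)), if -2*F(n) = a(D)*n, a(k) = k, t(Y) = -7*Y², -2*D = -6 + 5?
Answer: -191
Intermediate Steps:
D = ½ (D = -(-6 + 5)/2 = -½*(-1) = ½ ≈ 0.50000)
F(n) = -n/4
p(-184) - F(t(-2)) = -184 - (-1)*(-7*(-2)²)/4 = -184 - (-1)*(-7*4)/4 = -184 - (-1)*(-28)/4 = -184 - 1*7 = -184 - 7 = -191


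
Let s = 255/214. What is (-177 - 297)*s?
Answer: -60435/107 ≈ -564.81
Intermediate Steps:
s = 255/214 (s = 255*(1/214) = 255/214 ≈ 1.1916)
(-177 - 297)*s = (-177 - 297)*(255/214) = -474*255/214 = -60435/107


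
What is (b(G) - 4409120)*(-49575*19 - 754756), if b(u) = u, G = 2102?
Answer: 7477303707258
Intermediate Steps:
(b(G) - 4409120)*(-49575*19 - 754756) = (2102 - 4409120)*(-49575*19 - 754756) = -4407018*(-941925 - 754756) = -4407018*(-1696681) = 7477303707258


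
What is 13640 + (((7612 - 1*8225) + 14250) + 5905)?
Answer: 33182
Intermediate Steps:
13640 + (((7612 - 1*8225) + 14250) + 5905) = 13640 + (((7612 - 8225) + 14250) + 5905) = 13640 + ((-613 + 14250) + 5905) = 13640 + (13637 + 5905) = 13640 + 19542 = 33182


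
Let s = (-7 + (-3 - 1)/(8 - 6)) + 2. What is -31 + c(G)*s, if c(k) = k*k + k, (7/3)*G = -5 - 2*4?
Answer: -1465/7 ≈ -209.29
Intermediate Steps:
G = -39/7 (G = 3*(-5 - 2*4)/7 = 3*(-5 - 8)/7 = (3/7)*(-13) = -39/7 ≈ -5.5714)
c(k) = k + k² (c(k) = k² + k = k + k²)
s = -7 (s = (-7 - 4/2) + 2 = (-7 - 4*½) + 2 = (-7 - 2) + 2 = -9 + 2 = -7)
-31 + c(G)*s = -31 - 39*(1 - 39/7)/7*(-7) = -31 - 39/7*(-32/7)*(-7) = -31 + (1248/49)*(-7) = -31 - 1248/7 = -1465/7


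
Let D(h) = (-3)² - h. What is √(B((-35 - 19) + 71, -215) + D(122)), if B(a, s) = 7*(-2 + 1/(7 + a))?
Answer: I*√18246/12 ≈ 11.256*I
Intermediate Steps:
D(h) = 9 - h
B(a, s) = -14 + 7/(7 + a)
√(B((-35 - 19) + 71, -215) + D(122)) = √(7*(-13 - 2*((-35 - 19) + 71))/(7 + ((-35 - 19) + 71)) + (9 - 1*122)) = √(7*(-13 - 2*(-54 + 71))/(7 + (-54 + 71)) + (9 - 122)) = √(7*(-13 - 2*17)/(7 + 17) - 113) = √(7*(-13 - 34)/24 - 113) = √(7*(1/24)*(-47) - 113) = √(-329/24 - 113) = √(-3041/24) = I*√18246/12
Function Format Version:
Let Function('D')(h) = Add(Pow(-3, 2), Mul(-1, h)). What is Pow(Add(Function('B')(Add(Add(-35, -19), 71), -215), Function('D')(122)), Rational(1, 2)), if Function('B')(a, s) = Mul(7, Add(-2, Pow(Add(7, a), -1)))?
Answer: Mul(Rational(1, 12), I, Pow(18246, Rational(1, 2))) ≈ Mul(11.256, I)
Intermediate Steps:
Function('D')(h) = Add(9, Mul(-1, h))
Function('B')(a, s) = Add(-14, Mul(7, Pow(Add(7, a), -1)))
Pow(Add(Function('B')(Add(Add(-35, -19), 71), -215), Function('D')(122)), Rational(1, 2)) = Pow(Add(Mul(7, Pow(Add(7, Add(Add(-35, -19), 71)), -1), Add(-13, Mul(-2, Add(Add(-35, -19), 71)))), Add(9, Mul(-1, 122))), Rational(1, 2)) = Pow(Add(Mul(7, Pow(Add(7, Add(-54, 71)), -1), Add(-13, Mul(-2, Add(-54, 71)))), Add(9, -122)), Rational(1, 2)) = Pow(Add(Mul(7, Pow(Add(7, 17), -1), Add(-13, Mul(-2, 17))), -113), Rational(1, 2)) = Pow(Add(Mul(7, Pow(24, -1), Add(-13, -34)), -113), Rational(1, 2)) = Pow(Add(Mul(7, Rational(1, 24), -47), -113), Rational(1, 2)) = Pow(Add(Rational(-329, 24), -113), Rational(1, 2)) = Pow(Rational(-3041, 24), Rational(1, 2)) = Mul(Rational(1, 12), I, Pow(18246, Rational(1, 2)))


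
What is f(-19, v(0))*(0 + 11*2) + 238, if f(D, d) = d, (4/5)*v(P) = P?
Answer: 238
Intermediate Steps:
v(P) = 5*P/4
f(-19, v(0))*(0 + 11*2) + 238 = ((5/4)*0)*(0 + 11*2) + 238 = 0*(0 + 22) + 238 = 0*22 + 238 = 0 + 238 = 238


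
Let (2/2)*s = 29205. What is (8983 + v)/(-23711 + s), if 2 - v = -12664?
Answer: 21649/5494 ≈ 3.9405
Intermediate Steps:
v = 12666 (v = 2 - 1*(-12664) = 2 + 12664 = 12666)
s = 29205
(8983 + v)/(-23711 + s) = (8983 + 12666)/(-23711 + 29205) = 21649/5494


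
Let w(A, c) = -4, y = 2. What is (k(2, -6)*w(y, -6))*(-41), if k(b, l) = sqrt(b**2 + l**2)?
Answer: 328*sqrt(10) ≈ 1037.2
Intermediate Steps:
(k(2, -6)*w(y, -6))*(-41) = (sqrt(2**2 + (-6)**2)*(-4))*(-41) = (sqrt(4 + 36)*(-4))*(-41) = (sqrt(40)*(-4))*(-41) = ((2*sqrt(10))*(-4))*(-41) = -8*sqrt(10)*(-41) = 328*sqrt(10)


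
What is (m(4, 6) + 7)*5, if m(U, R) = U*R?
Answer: 155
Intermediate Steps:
m(U, R) = R*U
(m(4, 6) + 7)*5 = (6*4 + 7)*5 = (24 + 7)*5 = 31*5 = 155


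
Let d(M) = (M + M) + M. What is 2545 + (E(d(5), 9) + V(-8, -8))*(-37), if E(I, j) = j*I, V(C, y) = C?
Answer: -2154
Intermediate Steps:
d(M) = 3*M (d(M) = 2*M + M = 3*M)
E(I, j) = I*j
2545 + (E(d(5), 9) + V(-8, -8))*(-37) = 2545 + ((3*5)*9 - 8)*(-37) = 2545 + (15*9 - 8)*(-37) = 2545 + (135 - 8)*(-37) = 2545 + 127*(-37) = 2545 - 4699 = -2154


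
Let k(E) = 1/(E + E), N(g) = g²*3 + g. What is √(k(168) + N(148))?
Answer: √464708181/84 ≈ 256.63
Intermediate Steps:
N(g) = g + 3*g² (N(g) = 3*g² + g = g + 3*g²)
k(E) = 1/(2*E)
√(k(168) + N(148)) = √((½)/168 + 148*(1 + 3*148)) = √((½)*(1/168) + 148*(1 + 444)) = √(1/336 + 148*445) = √(1/336 + 65860) = √(22128961/336) = √464708181/84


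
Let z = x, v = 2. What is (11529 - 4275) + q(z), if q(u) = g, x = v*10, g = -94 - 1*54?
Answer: 7106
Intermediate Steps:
g = -148 (g = -94 - 54 = -148)
x = 20 (x = 2*10 = 20)
z = 20
q(u) = -148
(11529 - 4275) + q(z) = (11529 - 4275) - 148 = 7254 - 148 = 7106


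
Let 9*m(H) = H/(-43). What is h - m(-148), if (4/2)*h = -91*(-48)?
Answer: 845060/387 ≈ 2183.6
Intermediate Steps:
m(H) = -H/387 (m(H) = (H/(-43))/9 = (H*(-1/43))/9 = (-H/43)/9 = -H/387)
h = 2184 (h = (-91*(-48))/2 = (½)*4368 = 2184)
h - m(-148) = 2184 - (-1)*(-148)/387 = 2184 - 1*148/387 = 2184 - 148/387 = 845060/387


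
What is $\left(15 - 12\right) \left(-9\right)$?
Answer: $-27$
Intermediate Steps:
$\left(15 - 12\right) \left(-9\right) = 3 \left(-9\right) = -27$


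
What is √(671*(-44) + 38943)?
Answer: √9419 ≈ 97.052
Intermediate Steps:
√(671*(-44) + 38943) = √(-29524 + 38943) = √9419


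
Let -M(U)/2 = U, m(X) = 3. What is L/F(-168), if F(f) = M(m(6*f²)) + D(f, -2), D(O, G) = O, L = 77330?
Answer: -38665/87 ≈ -444.43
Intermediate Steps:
M(U) = -2*U
F(f) = -6 + f (F(f) = -2*3 + f = -6 + f)
L/F(-168) = 77330/(-6 - 168) = 77330/(-174) = 77330*(-1/174) = -38665/87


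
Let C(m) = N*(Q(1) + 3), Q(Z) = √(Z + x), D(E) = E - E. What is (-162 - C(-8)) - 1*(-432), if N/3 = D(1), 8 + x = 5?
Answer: 270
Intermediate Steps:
D(E) = 0
x = -3 (x = -8 + 5 = -3)
N = 0 (N = 3*0 = 0)
Q(Z) = √(-3 + Z) (Q(Z) = √(Z - 3) = √(-3 + Z))
C(m) = 0 (C(m) = 0*(√(-3 + 1) + 3) = 0*(√(-2) + 3) = 0*(I*√2 + 3) = 0*(3 + I*√2) = 0)
(-162 - C(-8)) - 1*(-432) = (-162 - 1*0) - 1*(-432) = (-162 + 0) + 432 = -162 + 432 = 270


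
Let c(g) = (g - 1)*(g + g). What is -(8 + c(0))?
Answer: -8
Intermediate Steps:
c(g) = 2*g*(-1 + g) (c(g) = (-1 + g)*(2*g) = 2*g*(-1 + g))
-(8 + c(0)) = -(8 + 2*0*(-1 + 0)) = -(8 + 2*0*(-1)) = -(8 + 0) = -1*8 = -8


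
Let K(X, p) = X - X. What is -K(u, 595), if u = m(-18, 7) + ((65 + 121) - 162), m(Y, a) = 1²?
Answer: 0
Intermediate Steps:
m(Y, a) = 1
u = 25 (u = 1 + ((65 + 121) - 162) = 1 + (186 - 162) = 1 + 24 = 25)
K(X, p) = 0
-K(u, 595) = -1*0 = 0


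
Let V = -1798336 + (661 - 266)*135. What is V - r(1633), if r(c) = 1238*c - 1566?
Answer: -3765099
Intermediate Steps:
r(c) = -1566 + 1238*c
V = -1745011 (V = -1798336 + 395*135 = -1798336 + 53325 = -1745011)
V - r(1633) = -1745011 - (-1566 + 1238*1633) = -1745011 - (-1566 + 2021654) = -1745011 - 1*2020088 = -1745011 - 2020088 = -3765099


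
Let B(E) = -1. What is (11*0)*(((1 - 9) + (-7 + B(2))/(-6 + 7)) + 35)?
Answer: 0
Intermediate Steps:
(11*0)*(((1 - 9) + (-7 + B(2))/(-6 + 7)) + 35) = (11*0)*(((1 - 9) + (-7 - 1)/(-6 + 7)) + 35) = 0*((-8 - 8/1) + 35) = 0*((-8 - 8*1) + 35) = 0*((-8 - 8) + 35) = 0*(-16 + 35) = 0*19 = 0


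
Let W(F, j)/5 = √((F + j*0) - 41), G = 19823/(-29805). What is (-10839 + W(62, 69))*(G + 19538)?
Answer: -2103886994671/9935 + 582310267*√21/5961 ≈ -2.1132e+8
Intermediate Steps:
G = -19823/29805 (G = 19823*(-1/29805) = -19823/29805 ≈ -0.66509)
W(F, j) = 5*√(-41 + F) (W(F, j) = 5*√((F + j*0) - 41) = 5*√((F + 0) - 41) = 5*√(F - 41) = 5*√(-41 + F))
(-10839 + W(62, 69))*(G + 19538) = (-10839 + 5*√(-41 + 62))*(-19823/29805 + 19538) = (-10839 + 5*√21)*(582310267/29805) = -2103886994671/9935 + 582310267*√21/5961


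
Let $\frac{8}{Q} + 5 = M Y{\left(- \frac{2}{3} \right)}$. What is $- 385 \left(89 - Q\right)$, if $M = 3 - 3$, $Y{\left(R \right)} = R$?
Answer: $-34881$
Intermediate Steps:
$M = 0$ ($M = 3 - 3 = 0$)
$Q = - \frac{8}{5}$ ($Q = \frac{8}{-5 + 0 \left(- \frac{2}{3}\right)} = \frac{8}{-5 + 0} = \frac{8}{-5} = 8 \left(- \frac{1}{5}\right) = - \frac{8}{5} \approx -1.6$)
$- 385 \left(89 - Q\right) = - 385 \left(89 - - \frac{8}{5}\right) = - 385 \left(89 + \frac{8}{5}\right) = \left(-385\right) \frac{453}{5} = -34881$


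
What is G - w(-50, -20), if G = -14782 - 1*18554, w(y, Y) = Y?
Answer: -33316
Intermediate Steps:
G = -33336 (G = -14782 - 18554 = -33336)
G - w(-50, -20) = -33336 - 1*(-20) = -33336 + 20 = -33316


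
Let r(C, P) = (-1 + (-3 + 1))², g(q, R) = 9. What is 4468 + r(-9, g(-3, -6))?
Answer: 4477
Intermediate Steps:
r(C, P) = 9 (r(C, P) = (-1 - 2)² = (-3)² = 9)
4468 + r(-9, g(-3, -6)) = 4468 + 9 = 4477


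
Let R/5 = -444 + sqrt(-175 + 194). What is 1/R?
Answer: -444/985585 - sqrt(19)/985585 ≈ -0.00045492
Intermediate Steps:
R = -2220 + 5*sqrt(19) (R = 5*(-444 + sqrt(-175 + 194)) = 5*(-444 + sqrt(19)) = -2220 + 5*sqrt(19) ≈ -2198.2)
1/R = 1/(-2220 + 5*sqrt(19))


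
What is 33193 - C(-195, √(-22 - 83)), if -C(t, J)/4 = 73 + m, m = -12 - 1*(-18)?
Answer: 33509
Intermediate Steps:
m = 6 (m = -12 + 18 = 6)
C(t, J) = -316 (C(t, J) = -4*(73 + 6) = -4*79 = -316)
33193 - C(-195, √(-22 - 83)) = 33193 - 1*(-316) = 33193 + 316 = 33509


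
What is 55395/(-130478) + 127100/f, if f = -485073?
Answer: -43454372635/63291354894 ≈ -0.68658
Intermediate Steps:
55395/(-130478) + 127100/f = 55395/(-130478) + 127100/(-485073) = 55395*(-1/130478) + 127100*(-1/485073) = -55395/130478 - 127100/485073 = -43454372635/63291354894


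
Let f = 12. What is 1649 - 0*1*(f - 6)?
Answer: 1649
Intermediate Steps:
1649 - 0*1*(f - 6) = 1649 - 0*1*(12 - 6) = 1649 - 0*6 = 1649 - 1*0 = 1649 + 0 = 1649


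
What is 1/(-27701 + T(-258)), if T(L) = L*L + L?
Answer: 1/38605 ≈ 2.5903e-5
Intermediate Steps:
T(L) = L + L**2 (T(L) = L**2 + L = L + L**2)
1/(-27701 + T(-258)) = 1/(-27701 - 258*(1 - 258)) = 1/(-27701 - 258*(-257)) = 1/(-27701 + 66306) = 1/38605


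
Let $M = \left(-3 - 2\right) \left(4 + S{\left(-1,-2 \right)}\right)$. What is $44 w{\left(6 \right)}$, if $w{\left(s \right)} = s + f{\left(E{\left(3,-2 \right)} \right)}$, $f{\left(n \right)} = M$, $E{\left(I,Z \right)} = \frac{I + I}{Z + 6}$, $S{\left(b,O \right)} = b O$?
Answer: $-1056$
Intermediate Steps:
$S{\left(b,O \right)} = O b$
$M = -30$ ($M = \left(-3 - 2\right) \left(4 - -2\right) = - 5 \left(4 + 2\right) = \left(-5\right) 6 = -30$)
$E{\left(I,Z \right)} = \frac{2 I}{6 + Z}$
$f{\left(n \right)} = -30$
$w{\left(s \right)} = -30 + s$ ($w{\left(s \right)} = s - 30 = -30 + s$)
$44 w{\left(6 \right)} = 44 \left(-30 + 6\right) = 44 \left(-24\right) = -1056$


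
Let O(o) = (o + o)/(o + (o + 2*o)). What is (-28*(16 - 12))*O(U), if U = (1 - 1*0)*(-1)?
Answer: -56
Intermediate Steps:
U = -1 (U = (1 + 0)*(-1) = 1*(-1) = -1)
O(o) = ½ (O(o) = (2*o)/(o + 3*o) = (2*o)/((4*o)) = (2*o)*(1/(4*o)) = ½)
(-28*(16 - 12))*O(U) = -28*(16 - 12)*(½) = -28*4*(½) = -112*½ = -56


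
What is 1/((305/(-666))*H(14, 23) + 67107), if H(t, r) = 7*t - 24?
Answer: 9/603658 ≈ 1.4909e-5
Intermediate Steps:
H(t, r) = -24 + 7*t
1/((305/(-666))*H(14, 23) + 67107) = 1/((305/(-666))*(-24 + 7*14) + 67107) = 1/((305*(-1/666))*(-24 + 98) + 67107) = 1/(-305/666*74 + 67107) = 1/(-305/9 + 67107) = 1/(603658/9) = 9/603658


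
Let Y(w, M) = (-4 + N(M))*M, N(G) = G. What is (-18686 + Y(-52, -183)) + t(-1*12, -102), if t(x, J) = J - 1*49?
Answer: 15384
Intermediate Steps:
t(x, J) = -49 + J (t(x, J) = J - 49 = -49 + J)
Y(w, M) = M*(-4 + M) (Y(w, M) = (-4 + M)*M = M*(-4 + M))
(-18686 + Y(-52, -183)) + t(-1*12, -102) = (-18686 - 183*(-4 - 183)) + (-49 - 102) = (-18686 - 183*(-187)) - 151 = (-18686 + 34221) - 151 = 15535 - 151 = 15384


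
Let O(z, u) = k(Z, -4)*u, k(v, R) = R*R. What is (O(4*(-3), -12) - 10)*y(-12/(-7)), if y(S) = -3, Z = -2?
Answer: 606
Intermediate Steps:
k(v, R) = R**2
O(z, u) = 16*u (O(z, u) = (-4)**2*u = 16*u)
(O(4*(-3), -12) - 10)*y(-12/(-7)) = (16*(-12) - 10)*(-3) = (-192 - 10)*(-3) = -202*(-3) = 606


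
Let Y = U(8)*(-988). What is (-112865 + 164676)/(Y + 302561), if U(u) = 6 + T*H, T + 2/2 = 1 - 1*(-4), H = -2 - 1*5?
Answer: 51811/324297 ≈ 0.15976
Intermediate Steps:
H = -7 (H = -2 - 5 = -7)
T = 4 (T = -1 + (1 - 1*(-4)) = -1 + (1 + 4) = -1 + 5 = 4)
U(u) = -22 (U(u) = 6 + 4*(-7) = 6 - 28 = -22)
Y = 21736 (Y = -22*(-988) = 21736)
(-112865 + 164676)/(Y + 302561) = (-112865 + 164676)/(21736 + 302561) = 51811/324297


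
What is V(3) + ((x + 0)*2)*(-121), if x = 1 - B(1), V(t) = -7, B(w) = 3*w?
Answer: 477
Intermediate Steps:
x = -2 (x = 1 - 3 = -2)
V(3) + ((x + 0)*2)*(-121) = -7 + ((-2 + 0)*2)*(-121) = -7 - 2*2*(-121) = -7 - 4*(-121) = -7 + 484 = 477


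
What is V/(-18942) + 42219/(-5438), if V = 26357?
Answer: -235760416/25751649 ≈ -9.1552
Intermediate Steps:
V/(-18942) + 42219/(-5438) = 26357/(-18942) + 42219/(-5438) = 26357*(-1/18942) + 42219*(-1/5438) = -26357/18942 - 42219/5438 = -235760416/25751649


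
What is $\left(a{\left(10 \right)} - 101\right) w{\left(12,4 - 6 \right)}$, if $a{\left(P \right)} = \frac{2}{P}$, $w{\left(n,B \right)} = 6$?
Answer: $- \frac{3024}{5} \approx -604.8$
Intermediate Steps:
$\left(a{\left(10 \right)} - 101\right) w{\left(12,4 - 6 \right)} = \left(\frac{2}{10} - 101\right) 6 = \left(2 \cdot \frac{1}{10} - 101\right) 6 = \left(\frac{1}{5} - 101\right) 6 = \left(- \frac{504}{5}\right) 6 = - \frac{3024}{5}$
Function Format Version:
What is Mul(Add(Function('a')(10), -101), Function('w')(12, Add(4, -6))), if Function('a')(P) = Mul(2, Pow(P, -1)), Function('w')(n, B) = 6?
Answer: Rational(-3024, 5) ≈ -604.80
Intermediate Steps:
Mul(Add(Function('a')(10), -101), Function('w')(12, Add(4, -6))) = Mul(Add(Mul(2, Pow(10, -1)), -101), 6) = Mul(Add(Mul(2, Rational(1, 10)), -101), 6) = Mul(Add(Rational(1, 5), -101), 6) = Mul(Rational(-504, 5), 6) = Rational(-3024, 5)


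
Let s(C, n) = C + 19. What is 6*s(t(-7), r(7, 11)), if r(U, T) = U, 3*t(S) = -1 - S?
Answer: 126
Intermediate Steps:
t(S) = -1/3 - S/3 (t(S) = (-1 - S)/3 = -1/3 - S/3)
s(C, n) = 19 + C
6*s(t(-7), r(7, 11)) = 6*(19 + (-1/3 - 1/3*(-7))) = 6*(19 + (-1/3 + 7/3)) = 6*(19 + 2) = 6*21 = 126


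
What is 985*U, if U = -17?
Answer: -16745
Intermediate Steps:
985*U = 985*(-17) = -16745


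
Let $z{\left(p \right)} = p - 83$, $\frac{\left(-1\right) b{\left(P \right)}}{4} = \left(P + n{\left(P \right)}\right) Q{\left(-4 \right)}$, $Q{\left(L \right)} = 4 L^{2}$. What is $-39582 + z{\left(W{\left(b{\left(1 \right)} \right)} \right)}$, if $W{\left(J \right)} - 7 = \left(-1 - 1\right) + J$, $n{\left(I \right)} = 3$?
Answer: $-40684$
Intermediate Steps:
$b{\left(P \right)} = -768 - 256 P$ ($b{\left(P \right)} = - 4 \left(P + 3\right) 4 \left(-4\right)^{2} = - 4 \left(3 + P\right) 4 \cdot 16 = - 4 \left(3 + P\right) 64 = - 4 \left(192 + 64 P\right) = -768 - 256 P$)
$W{\left(J \right)} = 5 + J$ ($W{\left(J \right)} = 7 + \left(\left(-1 - 1\right) + J\right) = 7 + \left(-2 + J\right) = 5 + J$)
$z{\left(p \right)} = -83 + p$ ($z{\left(p \right)} = p - 83 = -83 + p$)
$-39582 + z{\left(W{\left(b{\left(1 \right)} \right)} \right)} = -39582 + \left(-83 + \left(5 - 1024\right)\right) = -39582 - 1102 = -40684$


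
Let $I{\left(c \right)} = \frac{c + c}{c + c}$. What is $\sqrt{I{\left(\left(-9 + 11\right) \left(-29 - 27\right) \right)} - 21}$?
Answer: $2 i \sqrt{5} \approx 4.4721 i$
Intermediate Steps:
$I{\left(c \right)} = 1$ ($I{\left(c \right)} = \frac{2 c}{2 c} = 2 c \frac{1}{2 c} = 1$)
$\sqrt{I{\left(\left(-9 + 11\right) \left(-29 - 27\right) \right)} - 21} = \sqrt{1 - 21} = \sqrt{-20} = 2 i \sqrt{5}$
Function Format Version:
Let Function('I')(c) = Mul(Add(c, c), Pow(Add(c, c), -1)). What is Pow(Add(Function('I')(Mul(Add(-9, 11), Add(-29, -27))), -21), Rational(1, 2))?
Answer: Mul(2, I, Pow(5, Rational(1, 2))) ≈ Mul(4.4721, I)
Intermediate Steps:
Function('I')(c) = 1 (Function('I')(c) = Mul(Mul(2, c), Pow(Mul(2, c), -1)) = Mul(Mul(2, c), Mul(Rational(1, 2), Pow(c, -1))) = 1)
Pow(Add(Function('I')(Mul(Add(-9, 11), Add(-29, -27))), -21), Rational(1, 2)) = Pow(Add(1, -21), Rational(1, 2)) = Pow(-20, Rational(1, 2)) = Mul(2, I, Pow(5, Rational(1, 2)))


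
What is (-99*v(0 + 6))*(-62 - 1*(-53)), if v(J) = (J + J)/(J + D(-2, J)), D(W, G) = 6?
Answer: 891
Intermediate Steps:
v(J) = 2*J/(6 + J) (v(J) = (J + J)/(J + 6) = (2*J)/(6 + J) = 2*J/(6 + J))
(-99*v(0 + 6))*(-62 - 1*(-53)) = (-198*(0 + 6)/(6 + (0 + 6)))*(-62 - 1*(-53)) = (-198*6/(6 + 6))*(-62 + 53) = -198*6/12*(-9) = -99*1*(-9) = -99*(-9) = 891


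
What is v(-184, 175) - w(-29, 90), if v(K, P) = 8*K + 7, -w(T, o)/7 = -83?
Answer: -2046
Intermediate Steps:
w(T, o) = 581 (w(T, o) = -7*(-83) = 581)
v(K, P) = 7 + 8*K
v(-184, 175) - w(-29, 90) = (7 + 8*(-184)) - 1*581 = (7 - 1472) - 581 = -1465 - 581 = -2046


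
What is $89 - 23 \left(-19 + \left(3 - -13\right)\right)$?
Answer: $158$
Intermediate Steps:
$89 - 23 \left(-19 + \left(3 - -13\right)\right) = 89 - 23 \left(-19 + \left(3 + 13\right)\right) = 89 - 23 \left(-19 + 16\right) = 89 - 23 \left(-3\right) = 89 - -69 = 89 + 69 = 158$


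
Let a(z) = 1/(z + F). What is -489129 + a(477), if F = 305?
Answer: -382498877/782 ≈ -4.8913e+5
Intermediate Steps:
a(z) = 1/(305 + z) (a(z) = 1/(z + 305) = 1/(305 + z))
-489129 + a(477) = -489129 + 1/(305 + 477) = -489129 + 1/782 = -382498877/782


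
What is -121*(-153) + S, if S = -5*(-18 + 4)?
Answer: 18583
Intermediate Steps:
S = 70 (S = -5*(-14) = 70)
-121*(-153) + S = -121*(-153) + 70 = 18513 + 70 = 18583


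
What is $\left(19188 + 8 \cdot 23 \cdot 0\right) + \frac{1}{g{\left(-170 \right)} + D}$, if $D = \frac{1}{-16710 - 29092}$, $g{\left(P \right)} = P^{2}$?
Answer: $\frac{25398729653014}{1323677799} \approx 19188.0$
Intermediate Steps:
$D = - \frac{1}{45802}$ ($D = \frac{1}{-45802} = - \frac{1}{45802} \approx -2.1833 \cdot 10^{-5}$)
$\left(19188 + 8 \cdot 23 \cdot 0\right) + \frac{1}{g{\left(-170 \right)} + D} = \left(19188 + 8 \cdot 23 \cdot 0\right) + \frac{1}{\left(-170\right)^{2} - \frac{1}{45802}} = \left(19188 + 184 \cdot 0\right) + \frac{1}{28900 - \frac{1}{45802}} = \left(19188 + 0\right) + \frac{1}{\frac{1323677799}{45802}} = 19188 + \frac{45802}{1323677799} = \frac{25398729653014}{1323677799}$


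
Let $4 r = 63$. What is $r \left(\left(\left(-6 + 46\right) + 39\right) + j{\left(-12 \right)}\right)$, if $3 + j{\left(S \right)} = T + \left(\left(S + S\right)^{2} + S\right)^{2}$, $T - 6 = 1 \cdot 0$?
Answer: $\frac{10022607}{2} \approx 5.0113 \cdot 10^{6}$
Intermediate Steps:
$r = \frac{63}{4}$ ($r = \frac{1}{4} \cdot 63 = \frac{63}{4} \approx 15.75$)
$T = 6$ ($T = 6 + 1 \cdot 0 = 6 + 0 = 6$)
$j{\left(S \right)} = 3 + \left(S + 4 S^{2}\right)^{2}$ ($j{\left(S \right)} = -3 + \left(6 + \left(\left(S + S\right)^{2} + S\right)^{2}\right) = -3 + \left(6 + \left(\left(2 S\right)^{2} + S\right)^{2}\right) = -3 + \left(6 + \left(4 S^{2} + S\right)^{2}\right) = -3 + \left(6 + \left(S + 4 S^{2}\right)^{2}\right) = 3 + \left(S + 4 S^{2}\right)^{2}$)
$r \left(\left(\left(-6 + 46\right) + 39\right) + j{\left(-12 \right)}\right) = \frac{63 \left(\left(\left(-6 + 46\right) + 39\right) + \left(3 + \left(-12\right)^{2} \left(1 + 4 \left(-12\right)\right)^{2}\right)\right)}{4} = \frac{63 \left(\left(40 + 39\right) + \left(3 + 144 \left(1 - 48\right)^{2}\right)\right)}{4} = \frac{63 \left(79 + \left(3 + 144 \left(-47\right)^{2}\right)\right)}{4} = \frac{63 \left(79 + \left(3 + 144 \cdot 2209\right)\right)}{4} = \frac{63 \left(79 + \left(3 + 318096\right)\right)}{4} = \frac{63 \left(79 + 318099\right)}{4} = \frac{63}{4} \cdot 318178 = \frac{10022607}{2}$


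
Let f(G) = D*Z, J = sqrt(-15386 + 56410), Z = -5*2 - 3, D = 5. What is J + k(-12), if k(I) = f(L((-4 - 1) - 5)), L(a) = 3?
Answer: -65 + 8*sqrt(641) ≈ 137.54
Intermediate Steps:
Z = -13 (Z = -10 - 3 = -13)
J = 8*sqrt(641) (J = sqrt(41024) = 8*sqrt(641) ≈ 202.54)
f(G) = -65 (f(G) = 5*(-13) = -65)
k(I) = -65
J + k(-12) = 8*sqrt(641) - 65 = -65 + 8*sqrt(641)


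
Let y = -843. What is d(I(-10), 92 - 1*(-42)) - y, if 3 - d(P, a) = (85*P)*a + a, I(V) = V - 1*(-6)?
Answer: 46272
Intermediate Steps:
I(V) = 6 + V (I(V) = V + 6 = 6 + V)
d(P, a) = 3 - a - 85*P*a (d(P, a) = 3 - ((85*P)*a + a) = 3 - (85*P*a + a) = 3 - (a + 85*P*a) = 3 + (-a - 85*P*a) = 3 - a - 85*P*a)
d(I(-10), 92 - 1*(-42)) - y = (3 - (92 - 1*(-42)) - 85*(6 - 10)*(92 - 1*(-42))) - 1*(-843) = (3 - (92 + 42) - 85*(-4)*(92 + 42)) + 843 = (3 - 1*134 - 85*(-4)*134) + 843 = (3 - 134 + 45560) + 843 = 45429 + 843 = 46272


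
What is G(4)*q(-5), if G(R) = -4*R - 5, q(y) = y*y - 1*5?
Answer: -420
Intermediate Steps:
q(y) = -5 + y² (q(y) = y² - 5 = -5 + y²)
G(R) = -5 - 4*R
G(4)*q(-5) = (-5 - 4*4)*(-5 + (-5)²) = (-5 - 16)*(-5 + 25) = -21*20 = -420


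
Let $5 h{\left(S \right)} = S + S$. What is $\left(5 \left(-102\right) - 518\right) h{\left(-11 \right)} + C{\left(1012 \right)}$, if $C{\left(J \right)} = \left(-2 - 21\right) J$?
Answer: $- \frac{93764}{5} \approx -18753.0$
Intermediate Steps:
$h{\left(S \right)} = \frac{2 S}{5}$ ($h{\left(S \right)} = \frac{S + S}{5} = \frac{2 S}{5}$)
$C{\left(J \right)} = - 23 J$
$\left(5 \left(-102\right) - 518\right) h{\left(-11 \right)} + C{\left(1012 \right)} = \left(5 \left(-102\right) - 518\right) \frac{2}{5} \left(-11\right) - 23276 = \left(-510 - 518\right) \left(- \frac{22}{5}\right) - 23276 = \left(-1028\right) \left(- \frac{22}{5}\right) - 23276 = \frac{22616}{5} - 23276 = - \frac{93764}{5}$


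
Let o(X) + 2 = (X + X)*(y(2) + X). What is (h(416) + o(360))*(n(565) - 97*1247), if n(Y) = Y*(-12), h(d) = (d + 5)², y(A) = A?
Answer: -55934225581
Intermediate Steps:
h(d) = (5 + d)²
o(X) = -2 + 2*X*(2 + X) (o(X) = -2 + (X + X)*(2 + X) = -2 + (2*X)*(2 + X) = -2 + 2*X*(2 + X))
n(Y) = -12*Y
(h(416) + o(360))*(n(565) - 97*1247) = ((5 + 416)² + (-2 + 2*360² + 4*360))*(-12*565 - 97*1247) = (421² + (-2 + 2*129600 + 1440))*(-6780 - 120959) = (177241 + (-2 + 259200 + 1440))*(-127739) = (177241 + 260638)*(-127739) = 437879*(-127739) = -55934225581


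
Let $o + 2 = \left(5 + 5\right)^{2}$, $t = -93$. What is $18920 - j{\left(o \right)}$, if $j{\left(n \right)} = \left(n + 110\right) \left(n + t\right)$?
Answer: $17880$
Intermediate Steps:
$o = 98$ ($o = -2 + \left(5 + 5\right)^{2} = -2 + 10^{2} = -2 + 100 = 98$)
$j{\left(n \right)} = \left(-93 + n\right) \left(110 + n\right)$ ($j{\left(n \right)} = \left(n + 110\right) \left(n - 93\right) = \left(110 + n\right) \left(-93 + n\right) = \left(-93 + n\right) \left(110 + n\right)$)
$18920 - j{\left(o \right)} = 18920 - \left(-10230 + 98^{2} + 17 \cdot 98\right) = 18920 - \left(-10230 + 9604 + 1666\right) = 18920 - 1040 = 17880$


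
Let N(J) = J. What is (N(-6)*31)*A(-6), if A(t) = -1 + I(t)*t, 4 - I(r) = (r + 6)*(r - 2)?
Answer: 4650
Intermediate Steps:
I(r) = 4 - (-2 + r)*(6 + r) (I(r) = 4 - (r + 6)*(r - 2) = 4 - (6 + r)*(-2 + r) = 4 - (-2 + r)*(6 + r))
A(t) = -1 + t*(16 - t**2 - 4*t) (A(t) = -1 + (16 - t**2 - 4*t)*t = -1 + t*(16 - t**2 - 4*t))
(N(-6)*31)*A(-6) = (-6*31)*(-1 - 1*(-6)*(-16 + (-6)**2 + 4*(-6))) = -186*(-1 - 1*(-6)*(-16 + 36 - 24)) = -186*(-1 - 1*(-6)*(-4)) = -186*(-1 - 24) = -186*(-25) = 4650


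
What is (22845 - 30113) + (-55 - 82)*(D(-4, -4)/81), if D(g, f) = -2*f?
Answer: -589804/81 ≈ -7281.5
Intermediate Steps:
(22845 - 30113) + (-55 - 82)*(D(-4, -4)/81) = (22845 - 30113) + (-55 - 82)*(-2*(-4)/81) = -7268 - 1096/81 = -589804/81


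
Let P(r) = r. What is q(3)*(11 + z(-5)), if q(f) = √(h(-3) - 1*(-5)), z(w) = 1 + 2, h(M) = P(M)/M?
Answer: 14*√6 ≈ 34.293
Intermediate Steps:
h(M) = 1 (h(M) = M/M = 1)
z(w) = 3
q(f) = √6 (q(f) = √(1 - 1*(-5)) = √(1 + 5) = √6)
q(3)*(11 + z(-5)) = √6*(11 + 3) = √6*14 = 14*√6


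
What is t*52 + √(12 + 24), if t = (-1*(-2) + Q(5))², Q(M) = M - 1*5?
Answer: 214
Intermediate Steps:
Q(M) = -5 + M (Q(M) = M - 5 = -5 + M)
t = 4 (t = (-1*(-2) + (-5 + 5))² = (2 + 0)² = 2² = 4)
t*52 + √(12 + 24) = 4*52 + √(12 + 24) = 208 + √36 = 208 + 6 = 214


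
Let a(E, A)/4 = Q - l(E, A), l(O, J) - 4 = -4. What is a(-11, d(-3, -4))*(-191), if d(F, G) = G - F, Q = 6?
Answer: -4584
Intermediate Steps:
l(O, J) = 0 (l(O, J) = 4 - 4 = 0)
a(E, A) = 24 (a(E, A) = 4*(6 - 1*0) = 4*(6 + 0) = 4*6 = 24)
a(-11, d(-3, -4))*(-191) = 24*(-191) = -4584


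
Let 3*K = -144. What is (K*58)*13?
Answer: -36192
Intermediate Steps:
K = -48 (K = (1/3)*(-144) = -48)
(K*58)*13 = -48*58*13 = -2784*13 = -36192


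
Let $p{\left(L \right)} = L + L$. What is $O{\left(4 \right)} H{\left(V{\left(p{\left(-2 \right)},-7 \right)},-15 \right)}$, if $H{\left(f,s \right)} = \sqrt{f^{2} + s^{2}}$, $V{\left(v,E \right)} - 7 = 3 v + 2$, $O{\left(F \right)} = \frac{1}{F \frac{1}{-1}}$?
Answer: $- \frac{3 \sqrt{26}}{4} \approx -3.8243$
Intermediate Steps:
$p{\left(L \right)} = 2 L$
$O{\left(F \right)} = - \frac{1}{F}$ ($O{\left(F \right)} = \frac{1}{F \left(-1\right)} = \frac{1}{\left(-1\right) F} = - \frac{1}{F}$)
$V{\left(v,E \right)} = 9 + 3 v$ ($V{\left(v,E \right)} = 7 + \left(3 v + 2\right) = 7 + \left(2 + 3 v\right) = 9 + 3 v$)
$O{\left(4 \right)} H{\left(V{\left(p{\left(-2 \right)},-7 \right)},-15 \right)} = - \frac{1}{4} \sqrt{\left(9 + 3 \cdot 2 \left(-2\right)\right)^{2} + \left(-15\right)^{2}} = \left(-1\right) \frac{1}{4} \sqrt{\left(9 + 3 \left(-4\right)\right)^{2} + 225} = - \frac{\sqrt{\left(9 - 12\right)^{2} + 225}}{4} = - \frac{\sqrt{\left(-3\right)^{2} + 225}}{4} = - \frac{\sqrt{9 + 225}}{4} = - \frac{\sqrt{234}}{4} = - \frac{3 \sqrt{26}}{4}$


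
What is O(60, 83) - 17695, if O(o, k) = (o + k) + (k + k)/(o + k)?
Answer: -2509770/143 ≈ -17551.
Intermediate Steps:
O(o, k) = k + o + 2*k/(k + o) (O(o, k) = (k + o) + (2*k)/(k + o) = (k + o) + 2*k/(k + o) = k + o + 2*k/(k + o))
O(60, 83) - 17695 = (83² + 60² + 2*83 + 2*83*60)/(83 + 60) - 17695 = (6889 + 3600 + 166 + 9960)/143 - 17695 = (1/143)*20615 - 17695 = 20615/143 - 17695 = -2509770/143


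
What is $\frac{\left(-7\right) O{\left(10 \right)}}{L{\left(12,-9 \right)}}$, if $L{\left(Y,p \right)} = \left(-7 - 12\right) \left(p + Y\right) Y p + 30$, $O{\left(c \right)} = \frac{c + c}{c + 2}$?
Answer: $- \frac{35}{18558} \approx -0.001886$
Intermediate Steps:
$O{\left(c \right)} = \frac{2 c}{2 + c}$
$L{\left(Y,p \right)} = 30 + Y p \left(- 19 Y - 19 p\right)$ ($L{\left(Y,p \right)} = - 19 \left(Y + p\right) Y p + 30 = \left(- 19 Y - 19 p\right) Y p + 30 = Y \left(- 19 Y - 19 p\right) p + 30 = Y p \left(- 19 Y - 19 p\right) + 30 = 30 + Y p \left(- 19 Y - 19 p\right)$)
$\frac{\left(-7\right) O{\left(10 \right)}}{L{\left(12,-9 \right)}} = \frac{\left(-7\right) 2 \cdot 10 \frac{1}{2 + 10}}{30 - 228 \left(-9\right)^{2} - - 171 \cdot 12^{2}} = \frac{\left(-7\right) 2 \cdot 10 \cdot \frac{1}{12}}{30 - 228 \cdot 81 - \left(-171\right) 144} = \frac{\left(-7\right) 2 \cdot 10 \cdot \frac{1}{12}}{30 - 18468 + 24624} = \frac{\left(-7\right) \frac{5}{3}}{6186} = \left(- \frac{35}{3}\right) \frac{1}{6186} = - \frac{35}{18558}$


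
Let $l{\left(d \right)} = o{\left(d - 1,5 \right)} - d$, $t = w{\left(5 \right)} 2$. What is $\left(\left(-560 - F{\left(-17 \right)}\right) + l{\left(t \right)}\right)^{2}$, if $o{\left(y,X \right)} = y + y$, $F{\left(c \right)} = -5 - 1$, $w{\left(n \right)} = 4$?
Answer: $300304$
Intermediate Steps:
$F{\left(c \right)} = -6$ ($F{\left(c \right)} = -5 - 1 = -6$)
$o{\left(y,X \right)} = 2 y$
$t = 8$ ($t = 4 \cdot 2 = 8$)
$l{\left(d \right)} = -2 + d$ ($l{\left(d \right)} = 2 \left(d - 1\right) - d = 2 \left(-1 + d\right) - d = \left(-2 + 2 d\right) - d = -2 + d$)
$\left(\left(-560 - F{\left(-17 \right)}\right) + l{\left(t \right)}\right)^{2} = \left(\left(-560 - -6\right) + \left(-2 + 8\right)\right)^{2} = \left(\left(-560 + 6\right) + 6\right)^{2} = \left(-554 + 6\right)^{2} = \left(-548\right)^{2} = 300304$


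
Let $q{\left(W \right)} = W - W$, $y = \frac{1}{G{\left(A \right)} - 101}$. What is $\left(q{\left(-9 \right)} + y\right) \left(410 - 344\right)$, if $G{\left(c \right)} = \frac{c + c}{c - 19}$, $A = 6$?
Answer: $- \frac{858}{1325} \approx -0.64755$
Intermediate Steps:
$G{\left(c \right)} = \frac{2 c}{-19 + c}$
$y = - \frac{13}{1325}$ ($y = \frac{1}{2 \cdot 6 \frac{1}{-19 + 6} - 101} = \frac{1}{2 \cdot 6 \frac{1}{-13} - 101} = \frac{1}{2 \cdot 6 \left(- \frac{1}{13}\right) - 101} = \frac{1}{- \frac{12}{13} - 101} = \frac{1}{- \frac{1325}{13}} = - \frac{13}{1325} \approx -0.0098113$)
$q{\left(W \right)} = 0$
$\left(q{\left(-9 \right)} + y\right) \left(410 - 344\right) = \left(0 - \frac{13}{1325}\right) \left(410 - 344\right) = \left(- \frac{13}{1325}\right) 66 = - \frac{858}{1325}$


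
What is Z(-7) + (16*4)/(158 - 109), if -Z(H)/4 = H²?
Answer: -9540/49 ≈ -194.69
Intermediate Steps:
Z(H) = -4*H²
Z(-7) + (16*4)/(158 - 109) = -4*(-7)² + (16*4)/(158 - 109) = -4*49 + 64/49 = -196 + 64*(1/49) = -196 + 64/49 = -9540/49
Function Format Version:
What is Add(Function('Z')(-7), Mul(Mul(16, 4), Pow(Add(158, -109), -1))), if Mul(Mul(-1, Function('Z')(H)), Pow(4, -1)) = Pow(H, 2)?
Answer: Rational(-9540, 49) ≈ -194.69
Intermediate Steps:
Function('Z')(H) = Mul(-4, Pow(H, 2))
Add(Function('Z')(-7), Mul(Mul(16, 4), Pow(Add(158, -109), -1))) = Add(Mul(-4, Pow(-7, 2)), Mul(Mul(16, 4), Pow(Add(158, -109), -1))) = Add(Mul(-4, 49), Mul(64, Pow(49, -1))) = Add(-196, Mul(64, Rational(1, 49))) = Add(-196, Rational(64, 49)) = Rational(-9540, 49)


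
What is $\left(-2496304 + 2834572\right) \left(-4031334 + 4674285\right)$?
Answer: $217489748868$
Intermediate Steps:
$\left(-2496304 + 2834572\right) \left(-4031334 + 4674285\right) = 338268 \cdot 642951 = 217489748868$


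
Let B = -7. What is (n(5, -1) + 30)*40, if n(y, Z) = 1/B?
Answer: 8360/7 ≈ 1194.3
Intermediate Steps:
n(y, Z) = -⅐ (n(y, Z) = 1/(-7) = -⅐)
(n(5, -1) + 30)*40 = (-⅐ + 30)*40 = (209/7)*40 = 8360/7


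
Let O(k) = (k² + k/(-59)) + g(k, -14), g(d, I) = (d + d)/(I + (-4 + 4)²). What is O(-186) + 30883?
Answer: 27055103/413 ≈ 65509.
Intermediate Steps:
g(d, I) = 2*d/I (g(d, I) = (2*d)/(I + 0²) = (2*d)/(I + 0) = (2*d)/I = 2*d/I)
O(k) = k² - 66*k/413 (O(k) = (k² + k/(-59)) + 2*k/(-14) = (k² - k/59) + 2*k*(-1/14) = (k² - k/59) - k/7 = k² - 66*k/413)
O(-186) + 30883 = (1/413)*(-186)*(-66 + 413*(-186)) + 30883 = (1/413)*(-186)*(-66 - 76818) + 30883 = (1/413)*(-186)*(-76884) + 30883 = 14300424/413 + 30883 = 27055103/413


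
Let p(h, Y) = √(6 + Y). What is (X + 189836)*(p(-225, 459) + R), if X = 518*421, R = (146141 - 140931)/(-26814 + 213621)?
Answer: 2125231940/186807 + 407914*√465 ≈ 8.8076e+6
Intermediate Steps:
R = 5210/186807 ≈ 0.027890
X = 218078
(X + 189836)*(p(-225, 459) + R) = (218078 + 189836)*(√(6 + 459) + 5210/186807) = 407914*(√465 + 5210/186807) = 407914*(5210/186807 + √465) = 2125231940/186807 + 407914*√465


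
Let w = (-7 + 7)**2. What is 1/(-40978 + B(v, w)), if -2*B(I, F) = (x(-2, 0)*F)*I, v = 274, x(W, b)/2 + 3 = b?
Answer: -1/40978 ≈ -2.4403e-5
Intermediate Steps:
w = 0 (w = 0**2 = 0)
x(W, b) = -6 + 2*b
B(I, F) = 3*F*I (B(I, F) = -(-6 + 2*0)*F*I/2 = -(-6 + 0)*F*I/2 = -(-6*F)*I/2 = -(-3)*F*I = 3*F*I)
1/(-40978 + B(v, w)) = 1/(-40978 + 3*0*274) = 1/(-40978 + 0) = 1/(-40978) = -1/40978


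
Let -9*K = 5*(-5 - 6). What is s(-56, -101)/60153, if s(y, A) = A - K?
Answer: -964/541377 ≈ -0.0017806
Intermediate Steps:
K = 55/9 (K = -5*(-5 - 6)/9 = -5*(-11)/9 = -1/9*(-55) = 55/9 ≈ 6.1111)
s(y, A) = -55/9 + A (s(y, A) = A - 1*55/9 = A - 55/9 = -55/9 + A)
s(-56, -101)/60153 = (-55/9 - 101)/60153 = -964/9*1/60153 = -964/541377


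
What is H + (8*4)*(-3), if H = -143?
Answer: -239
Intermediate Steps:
H + (8*4)*(-3) = -143 + (8*4)*(-3) = -143 + 32*(-3) = -143 - 96 = -239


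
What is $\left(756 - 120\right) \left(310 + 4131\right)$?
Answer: $2824476$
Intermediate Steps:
$\left(756 - 120\right) \left(310 + 4131\right) = 636 \cdot 4441 = 2824476$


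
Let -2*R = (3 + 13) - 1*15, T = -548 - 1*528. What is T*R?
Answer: 538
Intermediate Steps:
T = -1076 (T = -548 - 528 = -1076)
R = -½ (R = -((3 + 13) - 1*15)/2 = -(16 - 15)/2 = -½*1 = -½ ≈ -0.50000)
T*R = -1076*(-½) = 538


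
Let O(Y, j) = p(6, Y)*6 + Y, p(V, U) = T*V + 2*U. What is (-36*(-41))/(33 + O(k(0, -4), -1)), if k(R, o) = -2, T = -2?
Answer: -1476/65 ≈ -22.708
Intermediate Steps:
p(V, U) = -2*V + 2*U
O(Y, j) = -72 + 13*Y (O(Y, j) = (-2*6 + 2*Y)*6 + Y = (-12 + 2*Y)*6 + Y = (-72 + 12*Y) + Y = -72 + 13*Y)
(-36*(-41))/(33 + O(k(0, -4), -1)) = (-36*(-41))/(33 + (-72 + 13*(-2))) = 1476/(33 + (-72 - 26)) = 1476/(33 - 98) = 1476/(-65) = 1476*(-1/65) = -1476/65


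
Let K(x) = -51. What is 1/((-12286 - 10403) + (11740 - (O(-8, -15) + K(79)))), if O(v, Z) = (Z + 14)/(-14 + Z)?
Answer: -29/316043 ≈ -9.1760e-5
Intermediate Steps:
O(v, Z) = (14 + Z)/(-14 + Z)
1/((-12286 - 10403) + (11740 - (O(-8, -15) + K(79)))) = 1/((-12286 - 10403) + (11740 - ((14 - 15)/(-14 - 15) - 51))) = 1/(-22689 + (11740 - (-1/(-29) - 51))) = 1/(-22689 + (11740 - (-1/29*(-1) - 51))) = 1/(-22689 + (11740 - (1/29 - 51))) = 1/(-22689 + (11740 - 1*(-1478/29))) = 1/(-22689 + (11740 + 1478/29)) = 1/(-22689 + 341938/29) = 1/(-316043/29) = -29/316043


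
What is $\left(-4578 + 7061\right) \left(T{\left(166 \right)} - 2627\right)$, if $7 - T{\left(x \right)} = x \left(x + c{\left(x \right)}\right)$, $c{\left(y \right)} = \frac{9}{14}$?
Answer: $- \frac{526343857}{7} \approx -7.5192 \cdot 10^{7}$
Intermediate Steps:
$c{\left(y \right)} = \frac{9}{14}$ ($c{\left(y \right)} = 9 \cdot \frac{1}{14} = \frac{9}{14}$)
$T{\left(x \right)} = 7 - x \left(\frac{9}{14} + x\right)$ ($T{\left(x \right)} = 7 - x \left(x + \frac{9}{14}\right) = 7 - x \left(\frac{9}{14} + x\right)$)
$\left(-4578 + 7061\right) \left(T{\left(166 \right)} - 2627\right) = \left(-4578 + 7061\right) \left(\left(7 - 166^{2} - \frac{747}{7}\right) - 2627\right) = 2483 \left(\left(7 - 27556 - \frac{747}{7}\right) - 2627\right) = 2483 \left(- \frac{193590}{7} - 2627\right) = 2483 \left(- \frac{211979}{7}\right) = - \frac{526343857}{7}$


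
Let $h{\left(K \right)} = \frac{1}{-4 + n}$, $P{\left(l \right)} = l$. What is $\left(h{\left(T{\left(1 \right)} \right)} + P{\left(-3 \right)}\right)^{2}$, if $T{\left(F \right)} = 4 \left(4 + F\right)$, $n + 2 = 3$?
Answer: $\frac{100}{9} \approx 11.111$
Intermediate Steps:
$n = 1$ ($n = -2 + 3 = 1$)
$T{\left(F \right)} = 16 + 4 F$
$h{\left(K \right)} = - \frac{1}{3}$ ($h{\left(K \right)} = \frac{1}{-4 + 1} = \frac{1}{-3} = - \frac{1}{3}$)
$\left(h{\left(T{\left(1 \right)} \right)} + P{\left(-3 \right)}\right)^{2} = \left(- \frac{1}{3} - 3\right)^{2} = \left(- \frac{10}{3}\right)^{2} = \frac{100}{9}$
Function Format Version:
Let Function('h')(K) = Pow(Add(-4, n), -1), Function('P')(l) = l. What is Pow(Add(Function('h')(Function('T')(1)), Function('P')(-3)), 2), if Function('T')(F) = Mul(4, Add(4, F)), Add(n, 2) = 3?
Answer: Rational(100, 9) ≈ 11.111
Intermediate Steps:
n = 1 (n = Add(-2, 3) = 1)
Function('T')(F) = Add(16, Mul(4, F))
Function('h')(K) = Rational(-1, 3) (Function('h')(K) = Pow(Add(-4, 1), -1) = Pow(-3, -1) = Rational(-1, 3))
Pow(Add(Function('h')(Function('T')(1)), Function('P')(-3)), 2) = Pow(Add(Rational(-1, 3), -3), 2) = Pow(Rational(-10, 3), 2) = Rational(100, 9)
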